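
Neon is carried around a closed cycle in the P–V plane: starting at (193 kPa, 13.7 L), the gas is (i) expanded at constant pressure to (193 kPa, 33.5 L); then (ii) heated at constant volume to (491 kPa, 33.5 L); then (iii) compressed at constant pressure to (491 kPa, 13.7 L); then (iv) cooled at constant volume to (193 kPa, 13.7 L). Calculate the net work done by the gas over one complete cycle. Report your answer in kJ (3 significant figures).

Constant-volume legs do no work.
W(i) = (193)(33.5 − 13.7) = 3821 J; W(iii) = (491)(13.7 − 33.5) = -9722 J.
W_net = 3821 − 9722 = -5900 J (the counter-clockwise enclosed area).

W_net ≈ -5.90 kJ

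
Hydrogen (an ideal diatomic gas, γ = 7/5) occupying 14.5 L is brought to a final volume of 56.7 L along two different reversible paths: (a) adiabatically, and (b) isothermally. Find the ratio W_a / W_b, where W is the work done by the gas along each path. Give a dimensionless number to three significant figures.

W_a / W_b ≈ 0.771

Path (a) adiabatic: W = P₁V₁(1 − (V₁/V₂)^(γ−1))/(γ−1) → W_a/(P₁V₁) = 1.051.
Path (b) isothermal: W = P₁V₁ ln(V₂/V₁) → W_b/(P₁V₁) = 1.364.
W_a / W_b = 1.051 / 1.364 = 0.7708.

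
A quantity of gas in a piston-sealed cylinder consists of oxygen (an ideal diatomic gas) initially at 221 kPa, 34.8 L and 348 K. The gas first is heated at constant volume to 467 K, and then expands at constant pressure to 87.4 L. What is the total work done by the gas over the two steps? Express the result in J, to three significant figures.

W_total ≈ 15600 J

Step 1 (isochoric): W = 0 (constant volume).
After step 1: P = 296.6 kPa (V unchanged).
Step 2 (isobaric): W = PΔV = (296.6 kPa)(87.4 − 34.8 L) = 15600 J.
W_total = 0 + 15600 = 15600 J.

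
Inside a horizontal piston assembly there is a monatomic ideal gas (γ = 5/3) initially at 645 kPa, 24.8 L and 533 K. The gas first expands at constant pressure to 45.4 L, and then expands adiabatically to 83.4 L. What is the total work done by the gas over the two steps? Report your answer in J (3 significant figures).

W_total ≈ 27900 J

Step 1 (isobaric): W = PΔV = (645 kPa)(45.4 − 24.8 L) = 13287 J.
After step 1: P = 645 kPa, V = 45.4 L, T = 975.7 K.
Step 2 (adiabatic): W = (P₁V₁ − P₂V₂)/(γ−1) = (29283 − 19523)/0.667 = 14640 J.
W_total = 13287 + 14640 = 27927 J.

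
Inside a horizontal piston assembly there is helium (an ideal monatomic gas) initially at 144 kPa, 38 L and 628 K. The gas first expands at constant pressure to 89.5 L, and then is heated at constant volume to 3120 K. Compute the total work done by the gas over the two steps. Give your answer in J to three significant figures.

W_total ≈ 7420 J

Step 1 (isobaric): W = PΔV = (144 kPa)(89.5 − 38 L) = 7416 J.
Step 2 (isochoric): W = 0 (constant volume).
W_total = 7416 + 0 = 7416 J.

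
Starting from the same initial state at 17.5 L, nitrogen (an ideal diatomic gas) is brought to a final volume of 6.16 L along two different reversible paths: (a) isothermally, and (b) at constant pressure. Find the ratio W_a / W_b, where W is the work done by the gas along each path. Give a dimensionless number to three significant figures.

Path (a) isothermal: W = P₁V₁ ln(V₂/V₁) → W_a/(P₁V₁) = -1.044.
Path (b) isobaric: W = P₁(V₂ − V₁) → W_b/(P₁V₁) = -0.648.
W_a / W_b = -1.044 / -0.648 = 1.611.

W_a / W_b ≈ 1.61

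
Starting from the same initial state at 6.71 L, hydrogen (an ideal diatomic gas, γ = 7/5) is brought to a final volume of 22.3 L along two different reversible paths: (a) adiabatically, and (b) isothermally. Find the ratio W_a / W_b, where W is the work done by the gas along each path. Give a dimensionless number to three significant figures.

Path (a) adiabatic: W = P₁V₁(1 − (V₁/V₂)^(γ−1))/(γ−1) → W_a/(P₁V₁) = 0.9537.
Path (b) isothermal: W = P₁V₁ ln(V₂/V₁) → W_b/(P₁V₁) = 1.201.
W_a / W_b = 0.9537 / 1.201 = 0.7941.

W_a / W_b ≈ 0.794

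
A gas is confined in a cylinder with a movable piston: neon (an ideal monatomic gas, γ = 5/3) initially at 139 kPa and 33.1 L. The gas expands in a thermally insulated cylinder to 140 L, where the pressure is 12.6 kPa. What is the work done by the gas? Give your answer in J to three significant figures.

W ≈ 4260 J

Adiabatic: W = (P₁V₁ − P₂V₂)/(γ − 1) with γ = 5/3.
P₁V₁ = 4601 J, P₂V₂ = 1764 J.
W = (4601 − 1764) / 0.6667 = 4255 J.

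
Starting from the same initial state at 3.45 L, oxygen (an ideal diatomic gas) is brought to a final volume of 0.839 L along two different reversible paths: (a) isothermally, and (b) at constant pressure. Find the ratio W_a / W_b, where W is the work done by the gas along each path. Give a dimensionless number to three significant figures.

Path (a) isothermal: W = P₁V₁ ln(V₂/V₁) → W_a/(P₁V₁) = -1.414.
Path (b) isobaric: W = P₁(V₂ − V₁) → W_b/(P₁V₁) = -0.7568.
W_a / W_b = -1.414 / -0.7568 = 1.868.

W_a / W_b ≈ 1.87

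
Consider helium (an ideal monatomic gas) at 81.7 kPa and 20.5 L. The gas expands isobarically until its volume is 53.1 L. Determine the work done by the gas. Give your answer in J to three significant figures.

Isobaric: W = P ΔV.
W = (81.7 kPa)(53.1 − 20.5 L) = (81.7)(32.6) = 2663 J.

W ≈ 2660 J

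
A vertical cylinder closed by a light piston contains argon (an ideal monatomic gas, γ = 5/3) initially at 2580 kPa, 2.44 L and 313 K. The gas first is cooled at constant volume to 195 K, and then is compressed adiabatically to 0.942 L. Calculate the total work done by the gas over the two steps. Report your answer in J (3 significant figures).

W_total ≈ -5210 J

Step 1 (isochoric): W = 0 (constant volume).
After step 1: P = 1607 kPa (V unchanged).
Step 2 (adiabatic): W = (P₁V₁ − P₂V₂)/(γ−1) = (3922 − 7397)/0.667 = -5213 J.
W_total = 0 − 5213 = -5213 J.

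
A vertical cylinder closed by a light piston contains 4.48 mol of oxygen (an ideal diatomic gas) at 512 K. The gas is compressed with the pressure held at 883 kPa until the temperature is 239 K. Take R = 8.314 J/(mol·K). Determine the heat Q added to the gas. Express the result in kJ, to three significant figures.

Q ≈ -35.6 kJ

Isobaric: W = nRΔT = (4.48)(8.314)(-273) = -10168 J.
ΔU = nCᵥΔT with Cᵥ = 5R/2: ΔU = (4.48)(20.79)(-273) = -25421 J.
Q = ΔU + W = -25421 − 10168 = -35589 J.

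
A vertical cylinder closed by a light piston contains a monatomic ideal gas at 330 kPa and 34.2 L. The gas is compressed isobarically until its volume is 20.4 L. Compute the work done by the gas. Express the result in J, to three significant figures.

W ≈ -4550 J

Isobaric: W = P ΔV.
W = (330 kPa)(20.4 − 34.2 L) = (330)(-13.8) = -4554 J.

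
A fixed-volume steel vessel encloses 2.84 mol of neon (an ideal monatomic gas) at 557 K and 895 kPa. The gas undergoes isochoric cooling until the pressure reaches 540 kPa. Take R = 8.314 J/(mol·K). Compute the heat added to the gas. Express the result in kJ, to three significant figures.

Constant volume ⇒ W = 0, so Q = ΔU = nCᵥΔT with Cᵥ = 3R/2 = 12.47 J/(mol·K).
At constant V, T₂/T₁ = P₂/P₁ ⇒ ΔT = T₁(P₂/P₁ − 1) = 557·(540/895 − 1) = -220.9 K.
ΔU = (2.84)(12.47)(-220.9) = -7825 J.

Q ≈ -7.82 kJ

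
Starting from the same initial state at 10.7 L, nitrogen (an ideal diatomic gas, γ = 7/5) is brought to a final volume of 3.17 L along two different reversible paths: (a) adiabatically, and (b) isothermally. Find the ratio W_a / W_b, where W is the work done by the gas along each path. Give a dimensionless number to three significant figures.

Path (a) adiabatic: W = P₁V₁(1 − (V₁/V₂)^(γ−1))/(γ−1) → W_a/(P₁V₁) = -1.567.
Path (b) isothermal: W = P₁V₁ ln(V₂/V₁) → W_b/(P₁V₁) = -1.217.
W_a / W_b = -1.567 / -1.217 = 1.288.

W_a / W_b ≈ 1.29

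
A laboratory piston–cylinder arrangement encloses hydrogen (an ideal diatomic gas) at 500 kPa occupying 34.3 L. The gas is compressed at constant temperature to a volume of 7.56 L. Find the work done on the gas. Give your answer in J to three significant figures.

W ≈ 25900 J

Isothermal: W = nRT ln(V₂/V₁) = P₁V₁ ln(V₂/V₁).
P₁V₁ = (500 kPa)(34.3 L) = 17150 J.
W = 17150 × ln(7.56/34.3) = 17150 × -1.512
W_by_gas = -25936 J; work on gas = −W_by = 25936 J.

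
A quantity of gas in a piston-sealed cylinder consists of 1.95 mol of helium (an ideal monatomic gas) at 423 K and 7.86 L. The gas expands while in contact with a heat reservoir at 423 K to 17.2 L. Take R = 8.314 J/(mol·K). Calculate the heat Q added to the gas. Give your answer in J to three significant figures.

Isothermal ⇒ ΔU = 0, so Q = W = nRT ln(V₂/V₁).
Q = (1.95)(8.314)(423) ln(17.2/7.86) = 6858 × 0.7831 = 5371 J.

Q ≈ 5370 J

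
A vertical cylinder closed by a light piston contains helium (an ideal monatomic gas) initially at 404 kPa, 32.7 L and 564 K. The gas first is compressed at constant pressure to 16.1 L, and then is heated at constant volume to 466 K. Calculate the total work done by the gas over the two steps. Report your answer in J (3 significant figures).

Step 1 (isobaric): W = PΔV = (404 kPa)(16.1 − 32.7 L) = -6706 J.
Step 2 (isochoric): W = 0 (constant volume).
W_total = -6706 + 0 = -6706 J.

W_total ≈ -6710 J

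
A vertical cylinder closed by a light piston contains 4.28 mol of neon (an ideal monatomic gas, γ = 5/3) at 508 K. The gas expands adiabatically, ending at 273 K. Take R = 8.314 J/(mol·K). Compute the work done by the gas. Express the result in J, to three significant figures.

Adiabatic ⇒ Q = 0, so W_by = −ΔU = nCᵥ(T₁ − T₂).
Cᵥ = 3R/2 = 12.47 J/(mol·K).
W = (4.28)(12.47)(508 − 273) = 12543 J.

W ≈ 12500 J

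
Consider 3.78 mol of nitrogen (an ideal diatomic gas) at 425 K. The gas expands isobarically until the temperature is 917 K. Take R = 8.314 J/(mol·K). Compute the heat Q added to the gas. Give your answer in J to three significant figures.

Q ≈ 54100 J

Isobaric: W = nRΔT = (3.78)(8.314)(492) = 15462 J.
ΔU = nCᵥΔT with Cᵥ = 5R/2: ΔU = (3.78)(20.79)(492) = 38655 J.
Q = ΔU + W = 38655 + 15462 = 54117 J.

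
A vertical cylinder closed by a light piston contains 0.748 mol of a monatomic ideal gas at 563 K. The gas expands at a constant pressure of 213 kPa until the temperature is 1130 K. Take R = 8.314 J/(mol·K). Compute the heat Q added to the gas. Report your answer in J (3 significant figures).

Q ≈ 8820 J

Isobaric: W = nRΔT = (0.748)(8.314)(567) = 3526 J.
ΔU = nCᵥΔT with Cᵥ = 3R/2: ΔU = (0.748)(12.47)(567) = 5289 J.
Q = ΔU + W = 5289 + 3526 = 8815 J.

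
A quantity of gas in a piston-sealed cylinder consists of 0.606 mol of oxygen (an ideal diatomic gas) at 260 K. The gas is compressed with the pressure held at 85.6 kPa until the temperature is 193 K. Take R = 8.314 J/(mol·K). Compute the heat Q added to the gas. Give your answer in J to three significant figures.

Q ≈ -1180 J

Isobaric: W = nRΔT = (0.606)(8.314)(-67) = -337.6 J.
ΔU = nCᵥΔT with Cᵥ = 5R/2: ΔU = (0.606)(20.79)(-67) = -843.9 J.
Q = ΔU + W = -843.9 − 337.6 = -1181 J.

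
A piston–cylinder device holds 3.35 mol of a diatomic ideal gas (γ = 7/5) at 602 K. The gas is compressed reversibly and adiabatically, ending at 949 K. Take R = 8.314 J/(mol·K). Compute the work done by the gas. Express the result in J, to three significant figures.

Adiabatic ⇒ Q = 0, so W_by = −ΔU = nCᵥ(T₁ − T₂).
Cᵥ = 5R/2 = 20.79 J/(mol·K).
W = (3.35)(20.79)(602 − 949) = -24162 J.

W ≈ -24200 J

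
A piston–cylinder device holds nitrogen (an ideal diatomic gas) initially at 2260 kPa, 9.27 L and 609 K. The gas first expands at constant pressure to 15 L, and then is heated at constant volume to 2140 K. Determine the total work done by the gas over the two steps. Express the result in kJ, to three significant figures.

W_total ≈ 12.9 kJ

Step 1 (isobaric): W = PΔV = (2260 kPa)(15 − 9.27 L) = 12950 J.
Step 2 (isochoric): W = 0 (constant volume).
W_total = 12950 + 0 = 12950 J.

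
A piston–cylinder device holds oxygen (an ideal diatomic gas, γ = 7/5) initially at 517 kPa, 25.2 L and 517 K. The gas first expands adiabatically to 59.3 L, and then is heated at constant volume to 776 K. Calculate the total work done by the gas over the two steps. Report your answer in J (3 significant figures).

W_total ≈ 9440 J

Step 1 (adiabatic): W = (P₁V₁ − P₂V₂)/(γ−1) = (13028 − 9252)/0.4 = 9441 J.
Step 2 (isochoric): W = 0 (constant volume).
W_total = 9441 + 0 = 9441 J.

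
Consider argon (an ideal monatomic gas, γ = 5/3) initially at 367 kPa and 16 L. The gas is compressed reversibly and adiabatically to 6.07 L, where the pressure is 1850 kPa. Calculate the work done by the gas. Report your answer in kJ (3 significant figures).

Adiabatic: W = (P₁V₁ − P₂V₂)/(γ − 1) with γ = 5/3.
P₁V₁ = 5872 J, P₂V₂ = 11230 J.
W = (5872 − 11230) / 0.6667 = -8036 J.

W ≈ -8.04 kJ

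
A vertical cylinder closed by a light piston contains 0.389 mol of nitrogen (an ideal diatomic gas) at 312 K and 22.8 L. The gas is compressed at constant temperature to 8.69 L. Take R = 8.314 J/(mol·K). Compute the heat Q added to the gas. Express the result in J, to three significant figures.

Isothermal ⇒ ΔU = 0, so Q = W = nRT ln(V₂/V₁).
Q = (0.389)(8.314)(312) ln(8.69/22.8) = 1009 × -0.9646 = -973.3 J.

Q ≈ -973 J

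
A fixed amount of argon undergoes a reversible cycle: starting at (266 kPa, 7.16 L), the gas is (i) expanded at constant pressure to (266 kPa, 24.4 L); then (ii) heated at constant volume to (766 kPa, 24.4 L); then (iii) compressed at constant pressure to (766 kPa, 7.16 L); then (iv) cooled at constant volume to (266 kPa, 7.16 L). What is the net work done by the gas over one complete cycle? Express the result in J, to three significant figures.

W_net ≈ -8620 J

Constant-volume legs do no work.
W(i) = (266)(24.4 − 7.16) = 4586 J; W(iii) = (766)(7.16 − 24.4) = -13206 J.
W_net = 4586 − 13206 = -8620 J (the counter-clockwise enclosed area).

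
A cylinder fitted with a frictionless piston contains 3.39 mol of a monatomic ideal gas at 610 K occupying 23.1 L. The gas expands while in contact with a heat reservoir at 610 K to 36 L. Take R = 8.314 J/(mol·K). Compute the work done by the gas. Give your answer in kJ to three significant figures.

Isothermal: W = nRT ln(V₂/V₁).
W = (3.39)(8.314)(610) × ln(36/23.1)
  = 17193 × 0.4437
W_by_gas = 7628 J.

W ≈ 7.63 kJ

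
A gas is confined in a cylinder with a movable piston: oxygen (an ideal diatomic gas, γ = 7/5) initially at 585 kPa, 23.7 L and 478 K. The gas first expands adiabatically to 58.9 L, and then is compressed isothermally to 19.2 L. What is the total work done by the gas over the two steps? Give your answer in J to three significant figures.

W_total ≈ -219 J

Step 1 (adiabatic): W = (P₁V₁ − P₂V₂)/(γ−1) = (13864 − 9633)/0.4 = 10579 J.
After step 1: P = 163.5 kPa, V = 58.9 L, T = 332.1 K.
Step 2 (isothermal): W = P₁V₁ ln(V₂/V₁) = (9633) ln(19.2/58.9) = -10798 J.
W_total = 10579 − 10798 = -218.8 J.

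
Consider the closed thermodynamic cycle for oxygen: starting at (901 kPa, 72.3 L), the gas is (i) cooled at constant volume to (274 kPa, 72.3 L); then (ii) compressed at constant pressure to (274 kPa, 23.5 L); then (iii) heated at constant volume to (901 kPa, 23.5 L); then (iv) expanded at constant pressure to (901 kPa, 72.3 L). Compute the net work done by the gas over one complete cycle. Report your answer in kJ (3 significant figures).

W_net ≈ 30.6 kJ

Constant-volume legs do no work.
W(ii) = (274)(23.5 − 72.3) = -13371 J; W(iv) = (901)(72.3 − 23.5) = 43969 J.
W_net = -13371 + 43969 = 30598 J (the clockwise enclosed area).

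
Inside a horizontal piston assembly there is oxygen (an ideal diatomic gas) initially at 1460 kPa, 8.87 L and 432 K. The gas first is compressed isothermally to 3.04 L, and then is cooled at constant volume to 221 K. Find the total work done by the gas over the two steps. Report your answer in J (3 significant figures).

W_total ≈ -13900 J

Step 1 (isothermal): W = P₁V₁ ln(V₂/V₁) = (12950) ln(3.04/8.87) = -13867 J.
Step 2 (isochoric): W = 0 (constant volume).
W_total = -13867 + 0 = -13867 J.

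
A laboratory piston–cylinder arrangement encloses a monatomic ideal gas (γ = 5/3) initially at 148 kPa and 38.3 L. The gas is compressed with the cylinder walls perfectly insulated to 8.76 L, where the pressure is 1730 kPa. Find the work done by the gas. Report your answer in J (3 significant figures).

W ≈ -14200 J

Adiabatic: W = (P₁V₁ − P₂V₂)/(γ − 1) with γ = 5/3.
P₁V₁ = 5668 J, P₂V₂ = 15155 J.
W = (5668 − 15155) / 0.6667 = -14230 J.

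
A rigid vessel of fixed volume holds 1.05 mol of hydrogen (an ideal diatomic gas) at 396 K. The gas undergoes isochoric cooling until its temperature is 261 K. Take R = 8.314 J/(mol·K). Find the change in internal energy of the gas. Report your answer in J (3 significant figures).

ΔU ≈ -2950 J

Constant volume ⇒ W = 0, so Q = ΔU = nCᵥΔT with Cᵥ = 5R/2 = 20.79 J/(mol·K).
ΔU = (1.05)(20.79)(261 − 396) = -2946 J.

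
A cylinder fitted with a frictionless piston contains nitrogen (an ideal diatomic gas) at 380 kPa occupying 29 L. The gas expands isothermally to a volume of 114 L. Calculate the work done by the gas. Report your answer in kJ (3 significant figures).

Isothermal: W = nRT ln(V₂/V₁) = P₁V₁ ln(V₂/V₁).
P₁V₁ = (380 kPa)(29 L) = 11020 J.
W = 11020 × ln(114/29) = 11020 × 1.369
W_by_gas = 15085 J.

W ≈ 15.1 kJ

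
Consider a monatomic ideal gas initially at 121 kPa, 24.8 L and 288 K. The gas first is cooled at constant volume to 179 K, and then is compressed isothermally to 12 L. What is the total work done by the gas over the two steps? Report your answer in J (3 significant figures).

W_total ≈ -1350 J

Step 1 (isochoric): W = 0 (constant volume).
After step 1: P = 75.2 kPa (V unchanged).
Step 2 (isothermal): W = P₁V₁ ln(V₂/V₁) = (1865) ln(12/24.8) = -1354 J.
W_total = 0 − 1354 = -1354 J.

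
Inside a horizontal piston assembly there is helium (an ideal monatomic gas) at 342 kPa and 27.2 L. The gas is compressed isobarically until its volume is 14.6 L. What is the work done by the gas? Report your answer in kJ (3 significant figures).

W ≈ -4.31 kJ

Isobaric: W = P ΔV.
W = (342 kPa)(14.6 − 27.2 L) = (342)(-12.6) = -4309 J.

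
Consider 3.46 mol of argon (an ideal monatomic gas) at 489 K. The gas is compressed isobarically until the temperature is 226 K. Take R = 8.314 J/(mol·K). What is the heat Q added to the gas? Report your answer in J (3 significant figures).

Isobaric: W = nRΔT = (3.46)(8.314)(-263) = -7566 J.
ΔU = nCᵥΔT with Cᵥ = 3R/2: ΔU = (3.46)(12.47)(-263) = -11348 J.
Q = ΔU + W = -11348 − 7566 = -18914 J.

Q ≈ -18900 J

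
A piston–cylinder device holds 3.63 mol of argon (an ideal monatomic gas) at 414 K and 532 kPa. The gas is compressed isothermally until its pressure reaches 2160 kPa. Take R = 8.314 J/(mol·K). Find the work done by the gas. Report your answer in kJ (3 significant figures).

Isothermal process: W = nRT ln(V₂/V₁) = nRT ln(P₁/P₂).
W = (3.63)(8.314)(414) × ln(532/2160)
  = 12494 × ln(0.2463) = 12494 × -1.401
W_by_gas = -17507 J.

W ≈ -17.5 kJ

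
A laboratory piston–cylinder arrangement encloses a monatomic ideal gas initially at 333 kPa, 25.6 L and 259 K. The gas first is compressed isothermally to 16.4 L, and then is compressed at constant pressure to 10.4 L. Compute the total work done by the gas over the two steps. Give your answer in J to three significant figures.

Step 1 (isothermal): W = P₁V₁ ln(V₂/V₁) = (8525) ln(16.4/25.6) = -3796 J.
After step 1: P = 519.8 kPa, V = 16.4 L, T = 259 K.
Step 2 (isobaric): W = PΔV = (519.8 kPa)(10.4 − 16.4 L) = -3119 J.
W_total = -3796 − 3119 = -6915 J.

W_total ≈ -6920 J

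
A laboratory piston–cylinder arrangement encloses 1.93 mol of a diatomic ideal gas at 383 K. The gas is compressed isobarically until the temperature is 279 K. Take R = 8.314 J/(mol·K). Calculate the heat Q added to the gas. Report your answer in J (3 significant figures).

Isobaric: W = nRΔT = (1.93)(8.314)(-104) = -1669 J.
ΔU = nCᵥΔT with Cᵥ = 5R/2: ΔU = (1.93)(20.79)(-104) = -4172 J.
Q = ΔU + W = -4172 − 1669 = -5841 J.

Q ≈ -5840 J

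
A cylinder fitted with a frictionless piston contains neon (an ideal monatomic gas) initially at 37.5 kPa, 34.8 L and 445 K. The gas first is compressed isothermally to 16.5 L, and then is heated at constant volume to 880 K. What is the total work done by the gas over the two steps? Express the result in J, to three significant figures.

W_total ≈ -974 J

Step 1 (isothermal): W = P₁V₁ ln(V₂/V₁) = (1305) ln(16.5/34.8) = -973.9 J.
Step 2 (isochoric): W = 0 (constant volume).
W_total = -973.9 + 0 = -973.9 J.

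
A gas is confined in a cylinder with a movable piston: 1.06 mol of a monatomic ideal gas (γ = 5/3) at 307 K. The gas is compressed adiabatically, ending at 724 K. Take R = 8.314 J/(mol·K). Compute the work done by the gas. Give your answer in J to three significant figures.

W ≈ -5510 J

Adiabatic ⇒ Q = 0, so W_by = −ΔU = nCᵥ(T₁ − T₂).
Cᵥ = 3R/2 = 12.47 J/(mol·K).
W = (1.06)(12.47)(307 − 724) = -5512 J.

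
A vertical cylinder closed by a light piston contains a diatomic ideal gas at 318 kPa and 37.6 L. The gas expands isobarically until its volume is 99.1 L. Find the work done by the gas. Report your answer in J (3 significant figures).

W ≈ 19600 J

Isobaric: W = P ΔV.
W = (318 kPa)(99.1 − 37.6 L) = (318)(61.5) = 19557 J.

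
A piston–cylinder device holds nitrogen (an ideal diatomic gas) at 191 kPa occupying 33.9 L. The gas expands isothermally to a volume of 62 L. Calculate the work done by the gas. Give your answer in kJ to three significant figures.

Isothermal: W = nRT ln(V₂/V₁) = P₁V₁ ln(V₂/V₁).
P₁V₁ = (191 kPa)(33.9 L) = 6475 J.
W = 6475 × ln(62/33.9) = 6475 × 0.6037
W_by_gas = 3909 J.

W ≈ 3.91 kJ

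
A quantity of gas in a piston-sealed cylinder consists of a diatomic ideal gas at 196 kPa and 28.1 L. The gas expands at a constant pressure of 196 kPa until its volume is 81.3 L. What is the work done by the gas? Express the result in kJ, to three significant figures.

Isobaric: W = P ΔV.
W = (196 kPa)(81.3 − 28.1 L) = (196)(53.2) = 10427 J.

W ≈ 10.4 kJ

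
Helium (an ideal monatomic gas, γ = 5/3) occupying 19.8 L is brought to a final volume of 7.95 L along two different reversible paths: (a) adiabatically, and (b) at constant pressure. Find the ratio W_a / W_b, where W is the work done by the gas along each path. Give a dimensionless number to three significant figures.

Path (a) adiabatic: W = P₁V₁(1 − (V₁/V₂)^(γ−1))/(γ−1) → W_a/(P₁V₁) = -1.256.
Path (b) isobaric: W = P₁(V₂ − V₁) → W_b/(P₁V₁) = -0.5985.
W_a / W_b = -1.256 / -0.5985 = 2.099.

W_a / W_b ≈ 2.10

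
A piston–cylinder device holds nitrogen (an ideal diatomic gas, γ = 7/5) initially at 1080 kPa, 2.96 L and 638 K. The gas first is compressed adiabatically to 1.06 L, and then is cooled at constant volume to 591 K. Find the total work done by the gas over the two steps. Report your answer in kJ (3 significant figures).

Step 1 (adiabatic): W = (P₁V₁ − P₂V₂)/(γ−1) = (3197 − 4821)/0.4 = -4060 J.
Step 2 (isochoric): W = 0 (constant volume).
W_total = -4060 + 0 = -4060 J.

W_total ≈ -4.06 kJ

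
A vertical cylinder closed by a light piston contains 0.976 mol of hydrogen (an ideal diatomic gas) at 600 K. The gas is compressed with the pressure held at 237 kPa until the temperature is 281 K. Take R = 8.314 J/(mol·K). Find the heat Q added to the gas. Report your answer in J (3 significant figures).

Isobaric: W = nRΔT = (0.976)(8.314)(-319) = -2589 J.
ΔU = nCᵥΔT with Cᵥ = 5R/2: ΔU = (0.976)(20.79)(-319) = -6471 J.
Q = ΔU + W = -6471 − 2589 = -9060 J.

Q ≈ -9060 J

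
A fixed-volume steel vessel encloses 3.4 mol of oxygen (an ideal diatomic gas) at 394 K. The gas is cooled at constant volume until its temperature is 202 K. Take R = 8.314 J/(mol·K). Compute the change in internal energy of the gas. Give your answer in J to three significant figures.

ΔU ≈ -13600 J

Constant volume ⇒ W = 0, so Q = ΔU = nCᵥΔT with Cᵥ = 5R/2 = 20.79 J/(mol·K).
ΔU = (3.4)(20.79)(202 − 394) = -13568 J.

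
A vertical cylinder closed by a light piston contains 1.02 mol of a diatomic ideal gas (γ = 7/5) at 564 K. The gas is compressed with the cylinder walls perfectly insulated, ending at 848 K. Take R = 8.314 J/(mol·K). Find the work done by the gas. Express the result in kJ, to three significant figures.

W ≈ -6.02 kJ

Adiabatic ⇒ Q = 0, so W_by = −ΔU = nCᵥ(T₁ − T₂).
Cᵥ = 5R/2 = 20.79 J/(mol·K).
W = (1.02)(20.79)(564 − 848) = -6021 J.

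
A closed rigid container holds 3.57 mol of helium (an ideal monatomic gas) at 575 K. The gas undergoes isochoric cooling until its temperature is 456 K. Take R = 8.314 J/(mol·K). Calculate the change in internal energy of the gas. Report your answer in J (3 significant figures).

Constant volume ⇒ W = 0, so Q = ΔU = nCᵥΔT with Cᵥ = 3R/2 = 12.47 J/(mol·K).
ΔU = (3.57)(12.47)(456 − 575) = -5298 J.

ΔU ≈ -5300 J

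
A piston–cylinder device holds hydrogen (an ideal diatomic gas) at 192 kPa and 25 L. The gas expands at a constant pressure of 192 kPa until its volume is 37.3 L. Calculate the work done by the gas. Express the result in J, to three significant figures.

W ≈ 2360 J

Isobaric: W = P ΔV.
W = (192 kPa)(37.3 − 25 L) = (192)(12.3) = 2362 J.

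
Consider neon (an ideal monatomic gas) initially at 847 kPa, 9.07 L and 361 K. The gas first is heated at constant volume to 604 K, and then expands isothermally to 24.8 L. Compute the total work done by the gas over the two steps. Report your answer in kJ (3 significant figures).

Step 1 (isochoric): W = 0 (constant volume).
After step 1: P = 1417 kPa (V unchanged).
Step 2 (isothermal): W = P₁V₁ ln(V₂/V₁) = (12853) ln(24.8/9.07) = 12929 J.
W_total = 0 + 12929 = 12929 J.

W_total ≈ 12.9 kJ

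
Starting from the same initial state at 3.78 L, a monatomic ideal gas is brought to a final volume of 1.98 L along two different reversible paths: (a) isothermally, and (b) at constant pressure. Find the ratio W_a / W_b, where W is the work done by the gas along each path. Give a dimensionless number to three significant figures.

W_a / W_b ≈ 1.36

Path (a) isothermal: W = P₁V₁ ln(V₂/V₁) → W_a/(P₁V₁) = -0.6466.
Path (b) isobaric: W = P₁(V₂ − V₁) → W_b/(P₁V₁) = -0.4762.
W_a / W_b = -0.6466 / -0.4762 = 1.358.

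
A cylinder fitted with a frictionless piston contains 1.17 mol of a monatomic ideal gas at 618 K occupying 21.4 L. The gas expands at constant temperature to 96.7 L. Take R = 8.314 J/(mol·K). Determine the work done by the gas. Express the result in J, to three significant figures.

W ≈ 9070 J

Isothermal: W = nRT ln(V₂/V₁).
W = (1.17)(8.314)(618) × ln(96.7/21.4)
  = 6012 × 1.508
W_by_gas = 9067 J.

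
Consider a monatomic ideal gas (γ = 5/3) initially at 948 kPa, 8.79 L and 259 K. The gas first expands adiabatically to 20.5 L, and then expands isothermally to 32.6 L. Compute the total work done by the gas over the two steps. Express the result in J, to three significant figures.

W_total ≈ 7590 J

Step 1 (adiabatic): W = (P₁V₁ − P₂V₂)/(γ−1) = (8333 − 4738)/0.667 = 5392 J.
After step 1: P = 231.1 kPa, V = 20.5 L, T = 147.3 K.
Step 2 (isothermal): W = P₁V₁ ln(V₂/V₁) = (4738) ln(32.6/20.5) = 2198 J.
W_total = 5392 + 2198 = 7590 J.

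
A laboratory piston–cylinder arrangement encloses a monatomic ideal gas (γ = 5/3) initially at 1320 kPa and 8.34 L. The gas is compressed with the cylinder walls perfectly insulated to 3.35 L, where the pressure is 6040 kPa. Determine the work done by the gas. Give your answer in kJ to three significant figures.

Adiabatic: W = (P₁V₁ − P₂V₂)/(γ − 1) with γ = 5/3.
P₁V₁ = 11009 J, P₂V₂ = 20234 J.
W = (11009 − 20234) / 0.6667 = -13838 J.

W ≈ -13.8 kJ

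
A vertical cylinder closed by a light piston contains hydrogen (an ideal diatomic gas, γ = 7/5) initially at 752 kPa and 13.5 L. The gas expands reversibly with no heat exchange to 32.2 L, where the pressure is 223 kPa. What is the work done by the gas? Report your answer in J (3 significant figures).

W ≈ 7430 J

Adiabatic: W = (P₁V₁ − P₂V₂)/(γ − 1) with γ = 7/5.
P₁V₁ = 10152 J, P₂V₂ = 7181 J.
W = (10152 − 7181) / 0.4 = 7429 J.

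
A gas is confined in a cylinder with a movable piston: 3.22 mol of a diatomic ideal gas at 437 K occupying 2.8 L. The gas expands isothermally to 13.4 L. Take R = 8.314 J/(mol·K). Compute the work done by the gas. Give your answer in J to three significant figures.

W ≈ 18300 J

Isothermal: W = nRT ln(V₂/V₁).
W = (3.22)(8.314)(437) × ln(13.4/2.8)
  = 11699 × 1.566
W_by_gas = 18316 J.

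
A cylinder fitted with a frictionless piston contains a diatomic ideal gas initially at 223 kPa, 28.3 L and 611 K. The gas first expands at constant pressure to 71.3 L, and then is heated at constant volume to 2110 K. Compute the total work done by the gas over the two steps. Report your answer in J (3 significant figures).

Step 1 (isobaric): W = PΔV = (223 kPa)(71.3 − 28.3 L) = 9589 J.
Step 2 (isochoric): W = 0 (constant volume).
W_total = 9589 + 0 = 9589 J.

W_total ≈ 9590 J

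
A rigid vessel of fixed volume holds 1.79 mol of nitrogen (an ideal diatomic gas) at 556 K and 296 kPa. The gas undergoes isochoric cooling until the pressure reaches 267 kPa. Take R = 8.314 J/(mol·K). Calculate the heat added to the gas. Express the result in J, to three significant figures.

Constant volume ⇒ W = 0, so Q = ΔU = nCᵥΔT with Cᵥ = 5R/2 = 20.79 J/(mol·K).
At constant V, T₂/T₁ = P₂/P₁ ⇒ ΔT = T₁(P₂/P₁ − 1) = 556·(267/296 − 1) = -54.47 K.
ΔU = (1.79)(20.79)(-54.47) = -2027 J.

Q ≈ -2030 J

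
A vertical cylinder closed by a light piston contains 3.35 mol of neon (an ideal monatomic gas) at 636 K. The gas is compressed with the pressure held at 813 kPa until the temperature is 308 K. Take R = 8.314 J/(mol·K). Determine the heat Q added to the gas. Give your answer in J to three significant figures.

Q ≈ -22800 J

Isobaric: W = nRΔT = (3.35)(8.314)(-328) = -9135 J.
ΔU = nCᵥΔT with Cᵥ = 3R/2: ΔU = (3.35)(12.47)(-328) = -13703 J.
Q = ΔU + W = -13703 − 9135 = -22839 J.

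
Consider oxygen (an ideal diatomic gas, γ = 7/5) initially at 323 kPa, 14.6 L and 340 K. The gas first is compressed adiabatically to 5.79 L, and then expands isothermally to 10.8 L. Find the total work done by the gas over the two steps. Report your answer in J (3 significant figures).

Step 1 (adiabatic): W = (P₁V₁ − P₂V₂)/(γ−1) = (4716 − 6827)/0.4 = -5278 J.
After step 1: P = 1179 kPa, V = 5.79 L, T = 492.2 K.
Step 2 (isothermal): W = P₁V₁ ln(V₂/V₁) = (6827) ln(10.8/5.79) = 4256 J.
W_total = -5278 + 4256 = -1022 J.

W_total ≈ -1020 J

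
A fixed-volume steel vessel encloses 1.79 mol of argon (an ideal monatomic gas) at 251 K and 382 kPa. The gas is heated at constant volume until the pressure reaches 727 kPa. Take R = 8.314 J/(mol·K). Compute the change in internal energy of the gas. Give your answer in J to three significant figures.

Constant volume ⇒ W = 0, so Q = ΔU = nCᵥΔT with Cᵥ = 3R/2 = 12.47 J/(mol·K).
At constant V, T₂/T₁ = P₂/P₁ ⇒ ΔT = T₁(P₂/P₁ − 1) = 251·(727/382 − 1) = 226.7 K.
ΔU = (1.79)(12.47)(226.7) = 5060 J.

ΔU ≈ 5060 J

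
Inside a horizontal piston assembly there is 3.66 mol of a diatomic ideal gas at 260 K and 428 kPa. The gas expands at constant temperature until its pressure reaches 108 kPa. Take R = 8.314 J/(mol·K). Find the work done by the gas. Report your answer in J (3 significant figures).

W ≈ 10900 J

Isothermal process: W = nRT ln(V₂/V₁) = nRT ln(P₁/P₂).
W = (3.66)(8.314)(260) × ln(428/108)
  = 7912 × ln(3.963) = 7912 × 1.377
W_by_gas = 10894 J.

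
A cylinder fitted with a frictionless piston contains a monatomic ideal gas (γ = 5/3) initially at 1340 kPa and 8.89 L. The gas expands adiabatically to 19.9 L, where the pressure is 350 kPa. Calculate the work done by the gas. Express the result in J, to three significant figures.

Adiabatic: W = (P₁V₁ − P₂V₂)/(γ − 1) with γ = 5/3.
P₁V₁ = 11913 J, P₂V₂ = 6965 J.
W = (11913 − 6965) / 0.6667 = 7421 J.

W ≈ 7420 J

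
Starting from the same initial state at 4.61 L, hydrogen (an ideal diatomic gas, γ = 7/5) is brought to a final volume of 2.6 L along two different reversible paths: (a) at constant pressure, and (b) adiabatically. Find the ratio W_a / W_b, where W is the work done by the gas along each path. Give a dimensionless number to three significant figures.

Path (a) isobaric: W = P₁(V₂ − V₁) → W_a/(P₁V₁) = -0.436.
Path (b) adiabatic: W = P₁V₁(1 − (V₁/V₂)^(γ−1))/(γ−1) → W_b/(P₁V₁) = -0.6436.
W_a / W_b = -0.436 / -0.6436 = 0.6774.

W_a / W_b ≈ 0.677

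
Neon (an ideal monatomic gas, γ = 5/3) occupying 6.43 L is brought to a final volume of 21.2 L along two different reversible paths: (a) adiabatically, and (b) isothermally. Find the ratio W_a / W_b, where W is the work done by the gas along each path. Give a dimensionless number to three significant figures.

Path (a) adiabatic: W = P₁V₁(1 − (V₁/V₂)^(γ−1))/(γ−1) → W_a/(P₁V₁) = 0.8229.
Path (b) isothermal: W = P₁V₁ ln(V₂/V₁) → W_b/(P₁V₁) = 1.193.
W_a / W_b = 0.8229 / 1.193 = 0.6897.

W_a / W_b ≈ 0.690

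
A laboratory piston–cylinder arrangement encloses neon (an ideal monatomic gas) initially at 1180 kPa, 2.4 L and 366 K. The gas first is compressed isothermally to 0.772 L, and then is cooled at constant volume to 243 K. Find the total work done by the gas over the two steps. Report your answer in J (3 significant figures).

Step 1 (isothermal): W = P₁V₁ ln(V₂/V₁) = (2832) ln(0.772/2.4) = -3212 J.
Step 2 (isochoric): W = 0 (constant volume).
W_total = -3212 + 0 = -3212 J.

W_total ≈ -3210 J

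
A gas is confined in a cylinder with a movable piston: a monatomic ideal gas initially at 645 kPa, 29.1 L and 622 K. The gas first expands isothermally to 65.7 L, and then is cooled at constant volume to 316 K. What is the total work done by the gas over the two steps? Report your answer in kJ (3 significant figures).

W_total ≈ 15.3 kJ

Step 1 (isothermal): W = P₁V₁ ln(V₂/V₁) = (18770) ln(65.7/29.1) = 15285 J.
Step 2 (isochoric): W = 0 (constant volume).
W_total = 15285 + 0 = 15285 J.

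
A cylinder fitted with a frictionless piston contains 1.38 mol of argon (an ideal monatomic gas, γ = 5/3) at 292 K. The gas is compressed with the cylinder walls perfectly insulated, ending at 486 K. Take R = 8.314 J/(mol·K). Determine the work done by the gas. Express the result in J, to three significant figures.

W ≈ -3340 J

Adiabatic ⇒ Q = 0, so W_by = −ΔU = nCᵥ(T₁ − T₂).
Cᵥ = 3R/2 = 12.47 J/(mol·K).
W = (1.38)(12.47)(292 − 486) = -3339 J.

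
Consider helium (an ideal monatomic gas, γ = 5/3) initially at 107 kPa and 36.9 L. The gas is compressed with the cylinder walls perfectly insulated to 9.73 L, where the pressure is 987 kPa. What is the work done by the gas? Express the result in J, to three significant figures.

Adiabatic: W = (P₁V₁ − P₂V₂)/(γ − 1) with γ = 5/3.
P₁V₁ = 3948 J, P₂V₂ = 9604 J.
W = (3948 − 9604) / 0.6667 = -8483 J.

W ≈ -8480 J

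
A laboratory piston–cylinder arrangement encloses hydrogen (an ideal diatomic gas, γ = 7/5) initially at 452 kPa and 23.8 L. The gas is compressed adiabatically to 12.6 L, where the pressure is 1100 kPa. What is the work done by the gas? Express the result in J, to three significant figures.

W ≈ -7760 J

Adiabatic: W = (P₁V₁ − P₂V₂)/(γ − 1) with γ = 7/5.
P₁V₁ = 10758 J, P₂V₂ = 13860 J.
W = (10758 − 13860) / 0.4 = -7756 J.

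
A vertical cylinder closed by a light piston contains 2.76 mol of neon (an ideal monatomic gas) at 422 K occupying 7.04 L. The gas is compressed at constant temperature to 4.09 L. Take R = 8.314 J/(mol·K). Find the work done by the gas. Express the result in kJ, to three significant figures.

W ≈ -5.26 kJ

Isothermal: W = nRT ln(V₂/V₁).
W = (2.76)(8.314)(422) × ln(4.09/7.04)
  = 9683 × -0.5431
W_by_gas = -5259 J.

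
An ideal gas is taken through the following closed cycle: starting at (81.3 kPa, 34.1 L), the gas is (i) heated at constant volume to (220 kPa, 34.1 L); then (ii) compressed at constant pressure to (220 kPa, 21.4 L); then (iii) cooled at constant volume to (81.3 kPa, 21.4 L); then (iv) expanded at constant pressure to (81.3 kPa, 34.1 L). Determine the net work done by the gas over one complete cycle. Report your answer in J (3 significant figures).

Constant-volume legs do no work.
W(ii) = (220)(21.4 − 34.1) = -2794 J; W(iv) = (81.3)(34.1 − 21.4) = 1033 J.
W_net = -2794 + 1033 = -1761 J (the counter-clockwise enclosed area).

W_net ≈ -1760 J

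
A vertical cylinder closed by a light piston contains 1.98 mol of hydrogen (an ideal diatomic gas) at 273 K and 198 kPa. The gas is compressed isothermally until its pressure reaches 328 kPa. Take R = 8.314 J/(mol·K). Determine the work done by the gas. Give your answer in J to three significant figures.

W ≈ -2270 J

Isothermal process: W = nRT ln(V₂/V₁) = nRT ln(P₁/P₂).
W = (1.98)(8.314)(273) × ln(198/328)
  = 4494 × ln(0.6037) = 4494 × -0.5047
W_by_gas = -2268 J.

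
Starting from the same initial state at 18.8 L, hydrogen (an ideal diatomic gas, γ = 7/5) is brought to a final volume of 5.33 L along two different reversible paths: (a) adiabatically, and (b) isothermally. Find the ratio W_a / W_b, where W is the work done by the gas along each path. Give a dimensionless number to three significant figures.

Path (a) adiabatic: W = P₁V₁(1 − (V₁/V₂)^(γ−1))/(γ−1) → W_a/(P₁V₁) = -1.639.
Path (b) isothermal: W = P₁V₁ ln(V₂/V₁) → W_b/(P₁V₁) = -1.261.
W_a / W_b = -1.639 / -1.261 = 1.3.

W_a / W_b ≈ 1.30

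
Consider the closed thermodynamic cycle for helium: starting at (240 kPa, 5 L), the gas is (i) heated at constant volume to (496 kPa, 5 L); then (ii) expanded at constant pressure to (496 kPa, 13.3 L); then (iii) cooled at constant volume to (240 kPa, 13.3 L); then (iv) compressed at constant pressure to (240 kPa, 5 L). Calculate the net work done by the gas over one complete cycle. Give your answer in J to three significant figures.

Constant-volume legs do no work.
W(ii) = (496)(13.3 − 5) = 4117 J; W(iv) = (240)(5 − 13.3) = -1992 J.
W_net = 4117 − 1992 = 2125 J (the clockwise enclosed area).

W_net ≈ 2120 J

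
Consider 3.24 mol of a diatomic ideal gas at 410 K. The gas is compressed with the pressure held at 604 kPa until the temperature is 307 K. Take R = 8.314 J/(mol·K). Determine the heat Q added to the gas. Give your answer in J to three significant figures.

Q ≈ -9710 J

Isobaric: W = nRΔT = (3.24)(8.314)(-103) = -2775 J.
ΔU = nCᵥΔT with Cᵥ = 5R/2: ΔU = (3.24)(20.79)(-103) = -6936 J.
Q = ΔU + W = -6936 − 2775 = -9711 J.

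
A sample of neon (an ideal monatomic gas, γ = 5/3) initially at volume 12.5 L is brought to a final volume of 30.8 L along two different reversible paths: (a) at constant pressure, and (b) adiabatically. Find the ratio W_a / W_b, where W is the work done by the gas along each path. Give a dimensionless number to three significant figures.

W_a / W_b ≈ 2.16

Path (a) isobaric: W = P₁(V₂ − V₁) → W_a/(P₁V₁) = 1.464.
Path (b) adiabatic: W = P₁V₁(1 − (V₁/V₂)^(γ−1))/(γ−1) → W_b/(P₁V₁) = 0.6778.
W_a / W_b = 1.464 / 0.6778 = 2.16.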